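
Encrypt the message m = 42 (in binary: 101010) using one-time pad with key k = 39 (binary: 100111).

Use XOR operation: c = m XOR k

Step 1: Write out the XOR operation bit by bit:
  Message: 101010
  Key:     100111
  XOR:     001101
Step 2: Convert to decimal: 001101 = 13.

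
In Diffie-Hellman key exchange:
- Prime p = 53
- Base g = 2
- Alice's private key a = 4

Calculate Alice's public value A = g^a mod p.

Step 1: A = g^a mod p = 2^4 mod 53.
  2^1 mod 53 = 2
  2^2 mod 53 = (2 * 2) mod 53 = 4
  2^3 mod 53 = (4 * 2) mod 53 = 8
  2^4 mod 53 = (8 * 2) mod 53 = 16
Result: A = 16.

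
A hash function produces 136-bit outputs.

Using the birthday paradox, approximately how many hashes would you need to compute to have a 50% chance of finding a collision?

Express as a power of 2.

Step 1: The birthday paradox gives collision probability ~50% after sqrt(2^n) = 2^(n/2) hashes.
Step 2: For 136-bit output: 2^(136/2) = 2^68.
Step 3: Approximately 2^68 hash computations needed.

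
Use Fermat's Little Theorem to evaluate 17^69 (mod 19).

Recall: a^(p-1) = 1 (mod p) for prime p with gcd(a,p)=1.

Step 1: Since 19 is prime, by Fermat's Little Theorem: 17^18 = 1 (mod 19).
Step 2: Reduce exponent: 69 mod 18 = 15.
Step 3: So 17^69 = 17^15 (mod 19).
Step 4: 17^15 mod 19 = 7.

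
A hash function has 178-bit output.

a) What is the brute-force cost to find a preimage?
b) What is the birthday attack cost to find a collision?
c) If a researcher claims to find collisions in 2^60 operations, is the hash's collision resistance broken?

Step 1: Preimage resistance requires brute-force of 2^178 operations.
Step 2: Collision resistance (birthday bound) = 2^(178/2) = 2^89.
Step 3: The claimed attack costs 2^60 operations.
Step 4: Since 2^60 < 2^89, the claimed attack beats the generic birthday bound, so collision resistance is broken.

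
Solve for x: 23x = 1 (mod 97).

Step 1: We need x such that 23 * x = 1 (mod 97).
Step 2: Using the extended Euclidean algorithm or trial:
  23 * 38 = 874 = 9 * 97 + 1.
Step 3: Since 874 mod 97 = 1, the inverse is x = 38.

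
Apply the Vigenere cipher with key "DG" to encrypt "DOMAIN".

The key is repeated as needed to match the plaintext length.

Step 1: Repeat key to match plaintext length:
  Plaintext: DOMAIN
  Key:       DGDGDG
Step 2: Encrypt each letter:
  D(3) + D(3) = (3+3) mod 26 = 6 = G
  O(14) + G(6) = (14+6) mod 26 = 20 = U
  M(12) + D(3) = (12+3) mod 26 = 15 = P
  A(0) + G(6) = (0+6) mod 26 = 6 = G
  I(8) + D(3) = (8+3) mod 26 = 11 = L
  N(13) + G(6) = (13+6) mod 26 = 19 = T
Ciphertext: GUPGLT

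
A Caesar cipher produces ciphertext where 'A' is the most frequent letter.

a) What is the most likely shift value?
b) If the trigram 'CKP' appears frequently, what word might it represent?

Step 1: In English, 'E' is the most frequent letter (12.7%).
Step 2: The most frequent ciphertext letter is 'A' (position 0).
Step 3: Shift = (0 - 4) mod 26 = 22.
Step 4: Decrypt 'CKP' by shifting back 22:
  C -> G
  K -> O
  P -> T
Step 5: 'CKP' decrypts to 'GOT'.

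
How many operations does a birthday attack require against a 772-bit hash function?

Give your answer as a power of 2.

Step 1: The birthday paradox gives collision probability ~50% after sqrt(2^n) = 2^(n/2) hashes.
Step 2: For 772-bit output: 2^(772/2) = 2^386.
Step 3: Approximately 2^386 hash computations needed.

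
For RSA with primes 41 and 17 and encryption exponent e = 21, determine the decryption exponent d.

Step 1: n = 41 * 17 = 697.
Step 2: phi(n) = 40 * 16 = 640.
Step 3: Find d such that 21 * d = 1 (mod 640).
Step 4: d = 21^(-1) mod 640 = 61.
Verification: 21 * 61 = 1281 = 2 * 640 + 1.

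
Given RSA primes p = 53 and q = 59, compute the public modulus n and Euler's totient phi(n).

Step 1: n = p * q = 53 * 59 = 3127.
Step 2: phi(n) = (p-1)(q-1) = 52 * 58 = 3016.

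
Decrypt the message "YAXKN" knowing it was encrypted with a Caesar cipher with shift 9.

Step 1: Reverse the shift by subtracting 9 from each letter position.
  Y (position 24) -> position (24-9) mod 26 = 15 -> P
  A (position 0) -> position (0-9) mod 26 = 17 -> R
  X (position 23) -> position (23-9) mod 26 = 14 -> O
  K (position 10) -> position (10-9) mod 26 = 1 -> B
  N (position 13) -> position (13-9) mod 26 = 4 -> E
Decrypted message: PROBE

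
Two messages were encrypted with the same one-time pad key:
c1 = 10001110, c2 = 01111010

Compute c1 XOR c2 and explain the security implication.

Step 1: c1 XOR c2 = (m1 XOR k) XOR (m2 XOR k).
Step 2: By XOR associativity/commutativity: = m1 XOR m2 XOR k XOR k = m1 XOR m2.
Step 3: 10001110 XOR 01111010 = 11110100 = 244.
Step 4: The key cancels out! An attacker learns m1 XOR m2 = 244, revealing the relationship between plaintexts.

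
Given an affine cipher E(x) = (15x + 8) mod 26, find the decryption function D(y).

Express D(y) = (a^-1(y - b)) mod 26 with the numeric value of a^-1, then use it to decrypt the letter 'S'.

Step 1: Find a^-1, the modular inverse of 15 mod 26.
Step 2: We need 15 * a^-1 = 1 (mod 26).
Step 3: 15 * 7 = 105 = 4 * 26 + 1, so a^-1 = 7.
Step 4: D(y) = 7(y - 8) mod 26.
Step 5: Apply to 'S' (y = 18): D(18) = 7 * (18 - 8) mod 26 = 7 * 10 mod 26 = 18 -> 'S'.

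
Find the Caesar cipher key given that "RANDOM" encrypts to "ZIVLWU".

Step 1: Compare first letters: R (position 17) -> Z (position 25).
Step 2: Shift = (25 - 17) mod 26 = 8.
The shift value is 8.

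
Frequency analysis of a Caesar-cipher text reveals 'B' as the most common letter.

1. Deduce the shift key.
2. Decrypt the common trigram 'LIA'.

Step 1: In English, 'E' is the most frequent letter (12.7%).
Step 2: The most frequent ciphertext letter is 'B' (position 1).
Step 3: Shift = (1 - 4) mod 26 = 23.
Step 4: Decrypt 'LIA' by shifting back 23:
  L -> O
  I -> L
  A -> D
Step 5: 'LIA' decrypts to 'OLD'.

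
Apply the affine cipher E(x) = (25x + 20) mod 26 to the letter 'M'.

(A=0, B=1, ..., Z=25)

Step 1: Convert 'M' to number: x = 12.
Step 2: E(12) = (25 * 12 + 20) mod 26 = 320 mod 26 = 8.
Step 3: Convert 8 back to letter: I.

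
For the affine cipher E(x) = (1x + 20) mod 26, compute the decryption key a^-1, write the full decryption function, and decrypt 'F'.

Step 1: Find a^-1, the modular inverse of 1 mod 26.
Step 2: We need 1 * a^-1 = 1 (mod 26).
Step 3: 1 * 1 = 1 = 0 * 26 + 1, so a^-1 = 1.
Step 4: D(y) = 1(y - 20) mod 26.
Step 5: Apply to 'F' (y = 5): D(5) = 1 * (5 - 20) mod 26 = 1 * -15 mod 26 = 11 -> 'L'.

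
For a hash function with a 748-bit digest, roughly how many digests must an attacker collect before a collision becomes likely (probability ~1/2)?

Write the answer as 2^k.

Step 1: The birthday paradox gives collision probability ~50% after sqrt(2^n) = 2^(n/2) hashes.
Step 2: For 748-bit output: 2^(748/2) = 2^374.
Step 3: Approximately 2^374 hash computations needed.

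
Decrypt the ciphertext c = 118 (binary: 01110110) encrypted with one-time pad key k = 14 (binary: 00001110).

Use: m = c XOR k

Step 1: XOR ciphertext with key:
  Ciphertext: 01110110
  Key:        00001110
  XOR:        01111000
Step 2: Plaintext = 01111000 = 120 in decimal.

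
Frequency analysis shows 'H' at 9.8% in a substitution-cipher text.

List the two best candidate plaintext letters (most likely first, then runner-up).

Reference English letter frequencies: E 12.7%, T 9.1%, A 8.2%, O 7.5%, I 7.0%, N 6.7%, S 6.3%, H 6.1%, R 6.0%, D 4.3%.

Step 1: Observed frequency of 'H' is 9.8%.
Step 2: Compute distances to each reference frequency and sort:
  T (9.1%): difference = 0.7% <-- BEST
  A (8.2%): difference = 1.6% <-- RUNNER-UP
  O (7.5%): difference = 2.3%
  I (7.0%): difference = 2.8%
  E (12.7%): difference = 2.9%
Step 3: Most likely is 'T' (9.1%, diff 0.7%); second most likely is 'A' (8.2%, diff 1.6%).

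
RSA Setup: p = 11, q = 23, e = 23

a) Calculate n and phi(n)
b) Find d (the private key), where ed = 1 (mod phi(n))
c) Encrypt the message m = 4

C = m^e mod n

Step 1: n = 11 * 23 = 253.
Step 2: phi(n) = (11-1)(23-1) = 10 * 22 = 220.
Step 3: Find d = 23^(-1) mod 220 = 67.
  Verify: 23 * 67 = 1541 = 1 (mod 220).
Step 4: C = 4^23 mod 253 = 119.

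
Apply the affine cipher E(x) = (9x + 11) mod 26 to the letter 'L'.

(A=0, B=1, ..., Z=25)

Step 1: Convert 'L' to number: x = 11.
Step 2: E(11) = (9 * 11 + 11) mod 26 = 110 mod 26 = 6.
Step 3: Convert 6 back to letter: G.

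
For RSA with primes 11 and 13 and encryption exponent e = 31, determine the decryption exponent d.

Step 1: n = 11 * 13 = 143.
Step 2: phi(n) = 10 * 12 = 120.
Step 3: Find d such that 31 * d = 1 (mod 120).
Step 4: d = 31^(-1) mod 120 = 31.
Verification: 31 * 31 = 961 = 8 * 120 + 1.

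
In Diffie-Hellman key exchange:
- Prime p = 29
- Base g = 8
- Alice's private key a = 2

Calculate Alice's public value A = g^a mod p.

Step 1: A = g^a mod p = 8^2 mod 29.
  8^1 mod 29 = 8
  8^2 mod 29 = (8 * 8) mod 29 = 6
Result: A = 6.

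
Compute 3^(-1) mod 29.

Step 1: We need x such that 3 * x = 1 (mod 29).
Step 2: Using the extended Euclidean algorithm or trial:
  3 * 10 = 30 = 1 * 29 + 1.
Step 3: Since 30 mod 29 = 1, the inverse is x = 10.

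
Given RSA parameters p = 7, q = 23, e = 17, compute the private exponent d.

Step 1: n = 7 * 23 = 161.
Step 2: phi(n) = 6 * 22 = 132.
Step 3: Find d such that 17 * d = 1 (mod 132).
Step 4: d = 17^(-1) mod 132 = 101.
Verification: 17 * 101 = 1717 = 13 * 132 + 1.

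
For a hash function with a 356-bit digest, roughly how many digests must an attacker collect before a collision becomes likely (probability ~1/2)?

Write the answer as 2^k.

Step 1: The birthday paradox gives collision probability ~50% after sqrt(2^n) = 2^(n/2) hashes.
Step 2: For 356-bit output: 2^(356/2) = 2^178.
Step 3: Approximately 2^178 hash computations needed.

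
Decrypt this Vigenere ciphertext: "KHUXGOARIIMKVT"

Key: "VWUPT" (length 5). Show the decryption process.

Step 1: Key 'VWUPT' has length 5. Extended key: VWUPTVWUPTVWUP
Step 2: Decrypt each position:
  K(10) - V(21) = 15 = P
  H(7) - W(22) = 11 = L
  U(20) - U(20) = 0 = A
  X(23) - P(15) = 8 = I
  G(6) - T(19) = 13 = N
  O(14) - V(21) = 19 = T
  A(0) - W(22) = 4 = E
  R(17) - U(20) = 23 = X
  I(8) - P(15) = 19 = T
  I(8) - T(19) = 15 = P
  M(12) - V(21) = 17 = R
  K(10) - W(22) = 14 = O
  V(21) - U(20) = 1 = B
  T(19) - P(15) = 4 = E
Plaintext: PLAINTEXTPROBE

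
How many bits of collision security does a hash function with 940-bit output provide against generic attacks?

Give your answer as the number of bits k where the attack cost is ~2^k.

Step 1: The hash has a 940-bit output.
Step 2: Collision resistance means it should be infeasible to find any x != y with h(x) = h(y).
By the birthday bound, a generic collision search succeeds after about sqrt(2^940) = 2^(940/2) = 2^470 evaluations.
Step 3: Security level = 470 bits.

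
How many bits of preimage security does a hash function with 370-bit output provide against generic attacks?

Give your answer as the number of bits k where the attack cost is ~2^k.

Step 1: The hash has a 370-bit output.
Step 2: Preimage resistance means: given a digest h(x), it should be infeasible to find any input that hashes to it.
With a 370-bit output there are 2^370 possible digests, so a generic brute-force preimage search costs about 2^370 evaluations.
Step 3: Security level = 370 bits.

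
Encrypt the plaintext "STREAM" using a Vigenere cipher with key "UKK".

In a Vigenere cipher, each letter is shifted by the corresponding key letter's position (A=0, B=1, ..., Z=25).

Step 1: Repeat key to match plaintext length:
  Plaintext: STREAM
  Key:       UKKUKK
Step 2: Encrypt each letter:
  S(18) + U(20) = (18+20) mod 26 = 12 = M
  T(19) + K(10) = (19+10) mod 26 = 3 = D
  R(17) + K(10) = (17+10) mod 26 = 1 = B
  E(4) + U(20) = (4+20) mod 26 = 24 = Y
  A(0) + K(10) = (0+10) mod 26 = 10 = K
  M(12) + K(10) = (12+10) mod 26 = 22 = W
Ciphertext: MDBYKW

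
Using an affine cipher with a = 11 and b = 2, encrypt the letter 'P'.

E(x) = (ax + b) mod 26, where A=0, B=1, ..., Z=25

Step 1: Convert 'P' to number: x = 15.
Step 2: E(15) = (11 * 15 + 2) mod 26 = 167 mod 26 = 11.
Step 3: Convert 11 back to letter: L.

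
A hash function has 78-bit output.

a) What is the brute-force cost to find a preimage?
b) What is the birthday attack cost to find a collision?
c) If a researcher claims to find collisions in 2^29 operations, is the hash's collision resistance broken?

Step 1: Preimage resistance requires brute-force of 2^78 operations.
Step 2: Collision resistance (birthday bound) = 2^(78/2) = 2^39.
Step 3: The claimed attack costs 2^29 operations.
Step 4: Since 2^29 < 2^39, the claimed attack beats the generic birthday bound, so collision resistance is broken.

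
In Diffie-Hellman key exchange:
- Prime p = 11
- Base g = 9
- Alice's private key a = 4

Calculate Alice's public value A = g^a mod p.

Step 1: A = g^a mod p = 9^4 mod 11.
  9^1 mod 11 = 9
  9^2 mod 11 = (9 * 9) mod 11 = 4
  9^3 mod 11 = (4 * 9) mod 11 = 3
  9^4 mod 11 = (3 * 9) mod 11 = 5
Result: A = 5.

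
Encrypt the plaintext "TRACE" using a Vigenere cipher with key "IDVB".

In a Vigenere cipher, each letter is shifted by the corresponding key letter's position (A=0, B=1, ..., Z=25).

Step 1: Repeat key to match plaintext length:
  Plaintext: TRACE
  Key:       IDVBI
Step 2: Encrypt each letter:
  T(19) + I(8) = (19+8) mod 26 = 1 = B
  R(17) + D(3) = (17+3) mod 26 = 20 = U
  A(0) + V(21) = (0+21) mod 26 = 21 = V
  C(2) + B(1) = (2+1) mod 26 = 3 = D
  E(4) + I(8) = (4+8) mod 26 = 12 = M
Ciphertext: BUVDM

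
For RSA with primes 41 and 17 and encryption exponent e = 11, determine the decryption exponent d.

Step 1: n = 41 * 17 = 697.
Step 2: phi(n) = 40 * 16 = 640.
Step 3: Find d such that 11 * d = 1 (mod 640).
Step 4: d = 11^(-1) mod 640 = 291.
Verification: 11 * 291 = 3201 = 5 * 640 + 1.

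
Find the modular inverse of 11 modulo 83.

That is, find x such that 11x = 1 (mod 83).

Step 1: We need x such that 11 * x = 1 (mod 83).
Step 2: Using the extended Euclidean algorithm or trial:
  11 * 68 = 748 = 9 * 83 + 1.
Step 3: Since 748 mod 83 = 1, the inverse is x = 68.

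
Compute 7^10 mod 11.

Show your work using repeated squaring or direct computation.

Step 1: Compute 7^10 mod 11 step by step, reducing modulo 11 at each step.
  7^1 mod 11 = 7
  7^2 mod 11 = (7 * 7) mod 11 = 5
  7^3 mod 11 = (5 * 7) mod 11 = 2
  7^4 mod 11 = (2 * 7) mod 11 = 3
  7^5 mod 11 = (3 * 7) mod 11 = 10
  7^6 mod 11 = (10 * 7) mod 11 = 4
  7^7 mod 11 = (4 * 7) mod 11 = 6
  7^8 mod 11 = (6 * 7) mod 11 = 9
  7^9 mod 11 = (9 * 7) mod 11 = 8
  7^10 mod 11 = (8 * 7) mod 11 = 1
Step 2: Result = 1.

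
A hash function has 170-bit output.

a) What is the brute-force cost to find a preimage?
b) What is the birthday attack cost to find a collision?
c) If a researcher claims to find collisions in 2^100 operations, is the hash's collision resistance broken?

Step 1: Preimage resistance requires brute-force of 2^170 operations.
Step 2: Collision resistance (birthday bound) = 2^(170/2) = 2^85.
Step 3: The claimed attack costs 2^100 operations.
Step 4: Since 2^100 >= 2^85, the claimed attack is no faster than the generic birthday attack, so this does not break collision resistance.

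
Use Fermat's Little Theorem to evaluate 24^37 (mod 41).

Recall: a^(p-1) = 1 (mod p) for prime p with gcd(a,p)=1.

Step 1: Since 41 is prime, by Fermat's Little Theorem: 24^40 = 1 (mod 41).
Step 2: Reduce exponent: 37 mod 40 = 37.
Step 3: So 24^37 = 24^37 (mod 41).
Step 4: 24^37 mod 41 = 6.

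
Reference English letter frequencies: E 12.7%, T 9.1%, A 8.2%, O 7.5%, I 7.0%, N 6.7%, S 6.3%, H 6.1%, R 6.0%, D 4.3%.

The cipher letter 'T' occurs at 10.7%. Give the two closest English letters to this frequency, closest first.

Step 1: Observed frequency of 'T' is 10.7%.
Step 2: Compute distances to each reference frequency and sort:
  T (9.1%): difference = 1.6% <-- BEST
  E (12.7%): difference = 2.0% <-- RUNNER-UP
  A (8.2%): difference = 2.5%
  O (7.5%): difference = 3.2%
  I (7.0%): difference = 3.7%
Step 3: Most likely is 'T' (9.1%, diff 1.6%); second most likely is 'E' (12.7%, diff 2.0%).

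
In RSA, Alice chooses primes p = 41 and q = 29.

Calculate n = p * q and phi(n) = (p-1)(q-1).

Step 1: n = p * q = 41 * 29 = 1189.
Step 2: phi(n) = (p-1)(q-1) = 40 * 28 = 1120.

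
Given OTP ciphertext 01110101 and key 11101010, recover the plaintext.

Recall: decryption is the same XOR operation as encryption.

Step 1: XOR ciphertext with key:
  Ciphertext: 01110101
  Key:        11101010
  XOR:        10011111
Step 2: Plaintext = 10011111 = 159 in decimal.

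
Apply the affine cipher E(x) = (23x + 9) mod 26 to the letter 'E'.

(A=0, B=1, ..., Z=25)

Step 1: Convert 'E' to number: x = 4.
Step 2: E(4) = (23 * 4 + 9) mod 26 = 101 mod 26 = 23.
Step 3: Convert 23 back to letter: X.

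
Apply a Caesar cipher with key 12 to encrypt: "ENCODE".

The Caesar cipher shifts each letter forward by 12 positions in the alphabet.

Step 1: For each letter, shift forward by 12 positions (mod 26).
  E (position 4) -> position (4+12) mod 26 = 16 -> Q
  N (position 13) -> position (13+12) mod 26 = 25 -> Z
  C (position 2) -> position (2+12) mod 26 = 14 -> O
  O (position 14) -> position (14+12) mod 26 = 0 -> A
  D (position 3) -> position (3+12) mod 26 = 15 -> P
  E (position 4) -> position (4+12) mod 26 = 16 -> Q
Result: QZOAPQ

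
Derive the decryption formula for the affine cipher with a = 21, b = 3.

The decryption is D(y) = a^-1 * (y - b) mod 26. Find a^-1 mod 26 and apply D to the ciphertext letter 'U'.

Step 1: Find a^-1, the modular inverse of 21 mod 26.
Step 2: We need 21 * a^-1 = 1 (mod 26).
Step 3: 21 * 5 = 105 = 4 * 26 + 1, so a^-1 = 5.
Step 4: D(y) = 5(y - 3) mod 26.
Step 5: Apply to 'U' (y = 20): D(20) = 5 * (20 - 3) mod 26 = 5 * 17 mod 26 = 7 -> 'H'.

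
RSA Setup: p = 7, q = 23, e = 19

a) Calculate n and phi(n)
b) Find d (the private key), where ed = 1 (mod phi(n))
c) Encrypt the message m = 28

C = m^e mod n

Step 1: n = 7 * 23 = 161.
Step 2: phi(n) = (7-1)(23-1) = 6 * 22 = 132.
Step 3: Find d = 19^(-1) mod 132 = 7.
  Verify: 19 * 7 = 133 = 1 (mod 132).
Step 4: C = 28^19 mod 161 = 7.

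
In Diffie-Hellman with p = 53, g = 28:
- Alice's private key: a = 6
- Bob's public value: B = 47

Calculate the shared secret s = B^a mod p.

Step 1: s = B^a mod p = 47^6 mod 53.
  47^1 mod 53 = 47
  47^2 mod 53 = (47 * 47) mod 53 = 36
  47^3 mod 53 = (36 * 47) mod 53 = 49
  47^4 mod 53 = (49 * 47) mod 53 = 24
  47^5 mod 53 = (24 * 47) mod 53 = 15
  47^6 mod 53 = (15 * 47) mod 53 = 16
Result: shared secret = 16.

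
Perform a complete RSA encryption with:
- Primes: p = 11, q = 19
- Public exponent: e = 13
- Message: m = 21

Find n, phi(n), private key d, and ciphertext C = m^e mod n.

Step 1: n = 11 * 19 = 209.
Step 2: phi(n) = (11-1)(19-1) = 10 * 18 = 180.
Step 3: Find d = 13^(-1) mod 180 = 97.
  Verify: 13 * 97 = 1261 = 1 (mod 180).
Step 4: C = 21^13 mod 209 = 98.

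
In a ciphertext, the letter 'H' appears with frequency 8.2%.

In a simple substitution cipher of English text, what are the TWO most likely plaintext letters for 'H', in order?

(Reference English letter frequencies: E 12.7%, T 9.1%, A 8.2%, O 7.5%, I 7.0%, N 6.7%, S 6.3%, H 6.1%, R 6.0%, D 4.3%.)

Step 1: Observed frequency of 'H' is 8.2%.
Step 2: Compute distances to each reference frequency and sort:
  A (8.2%): difference = 0.0% <-- BEST
  O (7.5%): difference = 0.7% <-- RUNNER-UP
  T (9.1%): difference = 0.9%
  I (7.0%): difference = 1.2%
  N (6.7%): difference = 1.5%
Step 3: Most likely is 'A' (8.2%, diff 0.0%); second most likely is 'O' (7.5%, diff 0.7%).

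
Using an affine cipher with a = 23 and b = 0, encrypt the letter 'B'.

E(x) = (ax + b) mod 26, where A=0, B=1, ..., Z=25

Step 1: Convert 'B' to number: x = 1.
Step 2: E(1) = (23 * 1 + 0) mod 26 = 23 mod 26 = 23.
Step 3: Convert 23 back to letter: X.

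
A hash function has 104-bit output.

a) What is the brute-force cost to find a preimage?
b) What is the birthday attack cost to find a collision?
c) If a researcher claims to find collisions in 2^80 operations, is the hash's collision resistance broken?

Step 1: Preimage resistance requires brute-force of 2^104 operations.
Step 2: Collision resistance (birthday bound) = 2^(104/2) = 2^52.
Step 3: The claimed attack costs 2^80 operations.
Step 4: Since 2^80 >= 2^52, the claimed attack is no faster than the generic birthday attack, so this does not break collision resistance.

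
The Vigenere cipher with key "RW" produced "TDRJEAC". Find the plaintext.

Step 1: Extend key: RWRWRWR
Step 2: Decrypt each letter (c - k) mod 26:
  T(19) - R(17) = (19-17) mod 26 = 2 = C
  D(3) - W(22) = (3-22) mod 26 = 7 = H
  R(17) - R(17) = (17-17) mod 26 = 0 = A
  J(9) - W(22) = (9-22) mod 26 = 13 = N
  E(4) - R(17) = (4-17) mod 26 = 13 = N
  A(0) - W(22) = (0-22) mod 26 = 4 = E
  C(2) - R(17) = (2-17) mod 26 = 11 = L
Plaintext: CHANNEL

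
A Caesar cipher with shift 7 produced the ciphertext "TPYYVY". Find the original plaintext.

Step 1: Reverse the shift by subtracting 7 from each letter position.
  T (position 19) -> position (19-7) mod 26 = 12 -> M
  P (position 15) -> position (15-7) mod 26 = 8 -> I
  Y (position 24) -> position (24-7) mod 26 = 17 -> R
  Y (position 24) -> position (24-7) mod 26 = 17 -> R
  V (position 21) -> position (21-7) mod 26 = 14 -> O
  Y (position 24) -> position (24-7) mod 26 = 17 -> R
Decrypted message: MIRROR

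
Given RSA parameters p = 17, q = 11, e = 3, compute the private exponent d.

Step 1: n = 17 * 11 = 187.
Step 2: phi(n) = 16 * 10 = 160.
Step 3: Find d such that 3 * d = 1 (mod 160).
Step 4: d = 3^(-1) mod 160 = 107.
Verification: 3 * 107 = 321 = 2 * 160 + 1.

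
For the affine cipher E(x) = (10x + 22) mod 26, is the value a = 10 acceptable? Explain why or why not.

Step 1: Compute gcd(10, 26).
Step 2: gcd(10, 26) = 2.
Since gcd = 2 != 1, 10 shares a common factor with 26, so it cannot be used.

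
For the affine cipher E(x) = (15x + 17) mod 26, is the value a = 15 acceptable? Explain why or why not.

Step 1: Compute gcd(15, 26).
Step 2: gcd(15, 26) = 1.
Since gcd = 1, 15 is coprime with 26, so it is a valid key.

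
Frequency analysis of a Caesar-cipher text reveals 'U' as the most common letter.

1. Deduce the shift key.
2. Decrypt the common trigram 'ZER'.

Step 1: In English, 'E' is the most frequent letter (12.7%).
Step 2: The most frequent ciphertext letter is 'U' (position 20).
Step 3: Shift = (20 - 4) mod 26 = 16.
Step 4: Decrypt 'ZER' by shifting back 16:
  Z -> J
  E -> O
  R -> B
Step 5: 'ZER' decrypts to 'JOB'.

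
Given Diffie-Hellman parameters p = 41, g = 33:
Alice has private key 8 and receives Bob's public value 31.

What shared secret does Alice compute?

Step 1: s = B^a mod p = 31^8 mod 41.
  31^1 mod 41 = 31
  31^2 mod 41 = (31 * 31) mod 41 = 18
  31^3 mod 41 = (18 * 31) mod 41 = 25
  31^4 mod 41 = (25 * 31) mod 41 = 37
  31^5 mod 41 = (37 * 31) mod 41 = 40
  31^6 mod 41 = (40 * 31) mod 41 = 10
  31^7 mod 41 = (10 * 31) mod 41 = 23
  31^8 mod 41 = (23 * 31) mod 41 = 16
Result: shared secret = 16.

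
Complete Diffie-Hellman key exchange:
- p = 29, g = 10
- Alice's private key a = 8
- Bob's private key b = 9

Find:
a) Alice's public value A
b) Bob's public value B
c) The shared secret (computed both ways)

Step 1: A = g^a mod p = 10^8 mod 29 = 25.
Step 2: B = g^b mod p = 10^9 mod 29 = 18.
Step 3: Alice computes s = B^a mod p = 18^8 mod 29 = 16.
Step 4: Bob computes s = A^b mod p = 25^9 mod 29 = 16.
Both sides agree: shared secret = 16.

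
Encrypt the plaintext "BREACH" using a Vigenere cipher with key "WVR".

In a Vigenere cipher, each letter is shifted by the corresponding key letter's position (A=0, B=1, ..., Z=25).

Step 1: Repeat key to match plaintext length:
  Plaintext: BREACH
  Key:       WVRWVR
Step 2: Encrypt each letter:
  B(1) + W(22) = (1+22) mod 26 = 23 = X
  R(17) + V(21) = (17+21) mod 26 = 12 = M
  E(4) + R(17) = (4+17) mod 26 = 21 = V
  A(0) + W(22) = (0+22) mod 26 = 22 = W
  C(2) + V(21) = (2+21) mod 26 = 23 = X
  H(7) + R(17) = (7+17) mod 26 = 24 = Y
Ciphertext: XMVWXY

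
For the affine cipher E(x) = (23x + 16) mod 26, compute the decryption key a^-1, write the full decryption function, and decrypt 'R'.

Step 1: Find a^-1, the modular inverse of 23 mod 26.
Step 2: We need 23 * a^-1 = 1 (mod 26).
Step 3: 23 * 17 = 391 = 15 * 26 + 1, so a^-1 = 17.
Step 4: D(y) = 17(y - 16) mod 26.
Step 5: Apply to 'R' (y = 17): D(17) = 17 * (17 - 16) mod 26 = 17 * 1 mod 26 = 17 -> 'R'.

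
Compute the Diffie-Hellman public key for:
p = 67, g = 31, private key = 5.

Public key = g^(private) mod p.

Step 1: A = g^a mod p = 31^5 mod 67.
  31^1 mod 67 = 31
  31^2 mod 67 = (31 * 31) mod 67 = 23
  31^3 mod 67 = (23 * 31) mod 67 = 43
  31^4 mod 67 = (43 * 31) mod 67 = 60
  31^5 mod 67 = (60 * 31) mod 67 = 51
Result: A = 51.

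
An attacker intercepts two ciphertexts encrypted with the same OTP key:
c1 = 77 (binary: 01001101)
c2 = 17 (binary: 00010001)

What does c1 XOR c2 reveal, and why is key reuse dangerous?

Step 1: c1 XOR c2 = (m1 XOR k) XOR (m2 XOR k).
Step 2: By XOR associativity/commutativity: = m1 XOR m2 XOR k XOR k = m1 XOR m2.
Step 3: 01001101 XOR 00010001 = 01011100 = 92.
Step 4: The key cancels out! An attacker learns m1 XOR m2 = 92, revealing the relationship between plaintexts.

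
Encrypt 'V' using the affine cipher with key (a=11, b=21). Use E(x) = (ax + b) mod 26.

Step 1: Convert 'V' to number: x = 21.
Step 2: E(21) = (11 * 21 + 21) mod 26 = 252 mod 26 = 18.
Step 3: Convert 18 back to letter: S.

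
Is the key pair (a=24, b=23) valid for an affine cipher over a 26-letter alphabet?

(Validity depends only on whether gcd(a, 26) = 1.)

Step 1: Compute gcd(24, 26).
Step 2: gcd(24, 26) = 2.
Since gcd = 2 != 1, 24 shares a common factor with 26, so it cannot be used.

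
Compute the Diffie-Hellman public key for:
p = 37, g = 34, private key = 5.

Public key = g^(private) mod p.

Step 1: A = g^a mod p = 34^5 mod 37.
  34^1 mod 37 = 34
  34^2 mod 37 = (34 * 34) mod 37 = 9
  34^3 mod 37 = (9 * 34) mod 37 = 10
  34^4 mod 37 = (10 * 34) mod 37 = 7
  34^5 mod 37 = (7 * 34) mod 37 = 16
Result: A = 16.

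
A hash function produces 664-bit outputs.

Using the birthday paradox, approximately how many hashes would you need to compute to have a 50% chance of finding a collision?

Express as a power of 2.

Step 1: The birthday paradox gives collision probability ~50% after sqrt(2^n) = 2^(n/2) hashes.
Step 2: For 664-bit output: 2^(664/2) = 2^332.
Step 3: Approximately 2^332 hash computations needed.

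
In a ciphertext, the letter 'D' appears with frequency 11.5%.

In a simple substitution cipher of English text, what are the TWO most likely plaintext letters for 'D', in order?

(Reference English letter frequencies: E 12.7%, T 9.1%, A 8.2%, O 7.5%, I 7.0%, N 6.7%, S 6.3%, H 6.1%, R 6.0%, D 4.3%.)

Step 1: Observed frequency of 'D' is 11.5%.
Step 2: Compute distances to each reference frequency and sort:
  E (12.7%): difference = 1.2% <-- BEST
  T (9.1%): difference = 2.4% <-- RUNNER-UP
  A (8.2%): difference = 3.3%
  O (7.5%): difference = 4.0%
  I (7.0%): difference = 4.5%
Step 3: Most likely is 'E' (12.7%, diff 1.2%); second most likely is 'T' (9.1%, diff 2.4%).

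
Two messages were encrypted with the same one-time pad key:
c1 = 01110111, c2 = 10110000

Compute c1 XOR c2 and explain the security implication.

Step 1: c1 XOR c2 = (m1 XOR k) XOR (m2 XOR k).
Step 2: By XOR associativity/commutativity: = m1 XOR m2 XOR k XOR k = m1 XOR m2.
Step 3: 01110111 XOR 10110000 = 11000111 = 199.
Step 4: The key cancels out! An attacker learns m1 XOR m2 = 199, revealing the relationship between plaintexts.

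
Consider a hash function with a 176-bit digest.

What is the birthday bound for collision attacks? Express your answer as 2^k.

Step 1: The birthday paradox gives collision probability ~50% after sqrt(2^n) = 2^(n/2) hashes.
Step 2: For 176-bit output: 2^(176/2) = 2^88.
Step 3: Approximately 2^88 hash computations needed.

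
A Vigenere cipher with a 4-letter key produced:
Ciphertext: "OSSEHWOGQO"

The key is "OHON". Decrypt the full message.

Step 1: Key 'OHON' has length 4. Extended key: OHONOHONOH
Step 2: Decrypt each position:
  O(14) - O(14) = 0 = A
  S(18) - H(7) = 11 = L
  S(18) - O(14) = 4 = E
  E(4) - N(13) = 17 = R
  H(7) - O(14) = 19 = T
  W(22) - H(7) = 15 = P
  O(14) - O(14) = 0 = A
  G(6) - N(13) = 19 = T
  Q(16) - O(14) = 2 = C
  O(14) - H(7) = 7 = H
Plaintext: ALERTPATCH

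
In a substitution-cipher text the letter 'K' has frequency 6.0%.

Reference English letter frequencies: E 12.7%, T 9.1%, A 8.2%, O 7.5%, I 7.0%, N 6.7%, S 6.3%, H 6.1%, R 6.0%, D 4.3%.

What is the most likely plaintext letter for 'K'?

Step 1: The observed frequency is 6.0%.
Step 2: Compare with English frequencies:
  E: 12.7% (difference: 6.7%)
  T: 9.1% (difference: 3.1%)
  A: 8.2% (difference: 2.2%)
  O: 7.5% (difference: 1.5%)
  I: 7.0% (difference: 1.0%)
  N: 6.7% (difference: 0.7%)
  S: 6.3% (difference: 0.3%)
  H: 6.1% (difference: 0.1%)
  R: 6.0% (difference: 0.0%) <-- closest
  D: 4.3% (difference: 1.7%)
Step 3: 'K' most likely represents 'R' (frequency 6.0%).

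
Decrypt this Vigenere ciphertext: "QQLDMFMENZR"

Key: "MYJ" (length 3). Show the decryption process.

Step 1: Key 'MYJ' has length 3. Extended key: MYJMYJMYJMY
Step 2: Decrypt each position:
  Q(16) - M(12) = 4 = E
  Q(16) - Y(24) = 18 = S
  L(11) - J(9) = 2 = C
  D(3) - M(12) = 17 = R
  M(12) - Y(24) = 14 = O
  F(5) - J(9) = 22 = W
  M(12) - M(12) = 0 = A
  E(4) - Y(24) = 6 = G
  N(13) - J(9) = 4 = E
  Z(25) - M(12) = 13 = N
  R(17) - Y(24) = 19 = T
Plaintext: ESCROWAGENT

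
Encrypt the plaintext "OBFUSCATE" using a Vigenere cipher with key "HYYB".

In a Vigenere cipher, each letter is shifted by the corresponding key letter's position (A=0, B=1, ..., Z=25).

Step 1: Repeat key to match plaintext length:
  Plaintext: OBFUSCATE
  Key:       HYYBHYYBH
Step 2: Encrypt each letter:
  O(14) + H(7) = (14+7) mod 26 = 21 = V
  B(1) + Y(24) = (1+24) mod 26 = 25 = Z
  F(5) + Y(24) = (5+24) mod 26 = 3 = D
  U(20) + B(1) = (20+1) mod 26 = 21 = V
  S(18) + H(7) = (18+7) mod 26 = 25 = Z
  C(2) + Y(24) = (2+24) mod 26 = 0 = A
  A(0) + Y(24) = (0+24) mod 26 = 24 = Y
  T(19) + B(1) = (19+1) mod 26 = 20 = U
  E(4) + H(7) = (4+7) mod 26 = 11 = L
Ciphertext: VZDVZAYUL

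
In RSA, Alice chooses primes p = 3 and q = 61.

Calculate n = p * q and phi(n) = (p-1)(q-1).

Step 1: n = p * q = 3 * 61 = 183.
Step 2: phi(n) = (p-1)(q-1) = 2 * 60 = 120.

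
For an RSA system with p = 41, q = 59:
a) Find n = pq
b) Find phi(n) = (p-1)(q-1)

Step 1: n = p * q = 41 * 59 = 2419.
Step 2: phi(n) = (p-1)(q-1) = 40 * 58 = 2320.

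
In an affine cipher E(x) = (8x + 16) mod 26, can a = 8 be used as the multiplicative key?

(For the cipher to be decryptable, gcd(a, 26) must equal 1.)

Step 1: Compute gcd(8, 26).
Step 2: gcd(8, 26) = 2.
Since gcd = 2 != 1, 8 shares a common factor with 26, so it cannot be used.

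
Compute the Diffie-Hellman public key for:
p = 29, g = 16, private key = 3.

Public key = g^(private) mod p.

Step 1: A = g^a mod p = 16^3 mod 29.
  16^1 mod 29 = 16
  16^2 mod 29 = (16 * 16) mod 29 = 24
  16^3 mod 29 = (24 * 16) mod 29 = 7
Result: A = 7.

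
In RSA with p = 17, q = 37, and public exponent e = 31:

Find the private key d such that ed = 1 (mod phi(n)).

Step 1: n = 17 * 37 = 629.
Step 2: phi(n) = 16 * 36 = 576.
Step 3: Find d such that 31 * d = 1 (mod 576).
Step 4: d = 31^(-1) mod 576 = 223.
Verification: 31 * 223 = 6913 = 12 * 576 + 1.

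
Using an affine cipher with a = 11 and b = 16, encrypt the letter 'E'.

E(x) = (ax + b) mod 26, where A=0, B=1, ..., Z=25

Step 1: Convert 'E' to number: x = 4.
Step 2: E(4) = (11 * 4 + 16) mod 26 = 60 mod 26 = 8.
Step 3: Convert 8 back to letter: I.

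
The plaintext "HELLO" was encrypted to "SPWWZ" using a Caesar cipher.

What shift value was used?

Step 1: Compare first letters: H (position 7) -> S (position 18).
Step 2: Shift = (18 - 7) mod 26 = 11.
The shift value is 11.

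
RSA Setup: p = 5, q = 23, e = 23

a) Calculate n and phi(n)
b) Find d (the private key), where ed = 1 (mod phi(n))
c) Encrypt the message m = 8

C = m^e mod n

Step 1: n = 5 * 23 = 115.
Step 2: phi(n) = (5-1)(23-1) = 4 * 22 = 88.
Step 3: Find d = 23^(-1) mod 88 = 23.
  Verify: 23 * 23 = 529 = 1 (mod 88).
Step 4: C = 8^23 mod 115 = 77.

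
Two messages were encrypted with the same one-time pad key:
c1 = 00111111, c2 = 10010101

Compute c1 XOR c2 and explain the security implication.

Step 1: c1 XOR c2 = (m1 XOR k) XOR (m2 XOR k).
Step 2: By XOR associativity/commutativity: = m1 XOR m2 XOR k XOR k = m1 XOR m2.
Step 3: 00111111 XOR 10010101 = 10101010 = 170.
Step 4: The key cancels out! An attacker learns m1 XOR m2 = 170, revealing the relationship between plaintexts.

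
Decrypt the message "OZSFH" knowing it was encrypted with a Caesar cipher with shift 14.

Step 1: Reverse the shift by subtracting 14 from each letter position.
  O (position 14) -> position (14-14) mod 26 = 0 -> A
  Z (position 25) -> position (25-14) mod 26 = 11 -> L
  S (position 18) -> position (18-14) mod 26 = 4 -> E
  F (position 5) -> position (5-14) mod 26 = 17 -> R
  H (position 7) -> position (7-14) mod 26 = 19 -> T
Decrypted message: ALERT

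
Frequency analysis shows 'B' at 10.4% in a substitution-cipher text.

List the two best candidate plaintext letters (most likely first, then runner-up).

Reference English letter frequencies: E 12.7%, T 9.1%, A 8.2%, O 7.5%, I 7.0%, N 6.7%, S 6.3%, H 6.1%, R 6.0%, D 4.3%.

Step 1: Observed frequency of 'B' is 10.4%.
Step 2: Compute distances to each reference frequency and sort:
  T (9.1%): difference = 1.3% <-- BEST
  A (8.2%): difference = 2.2% <-- RUNNER-UP
  E (12.7%): difference = 2.3%
  O (7.5%): difference = 2.9%
  I (7.0%): difference = 3.4%
Step 3: Most likely is 'T' (9.1%, diff 1.3%); second most likely is 'A' (8.2%, diff 2.2%).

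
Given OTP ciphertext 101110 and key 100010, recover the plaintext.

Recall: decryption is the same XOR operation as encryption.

Step 1: XOR ciphertext with key:
  Ciphertext: 101110
  Key:        100010
  XOR:        001100
Step 2: Plaintext = 001100 = 12 in decimal.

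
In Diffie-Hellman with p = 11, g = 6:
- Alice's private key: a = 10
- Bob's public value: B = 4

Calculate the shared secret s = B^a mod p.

Step 1: s = B^a mod p = 4^10 mod 11.
  4^1 mod 11 = 4
  4^2 mod 11 = (4 * 4) mod 11 = 5
  4^3 mod 11 = (5 * 4) mod 11 = 9
  4^4 mod 11 = (9 * 4) mod 11 = 3
  4^5 mod 11 = (3 * 4) mod 11 = 1
  4^6 mod 11 = (1 * 4) mod 11 = 4
  4^7 mod 11 = (4 * 4) mod 11 = 5
  4^8 mod 11 = (5 * 4) mod 11 = 9
  4^9 mod 11 = (9 * 4) mod 11 = 3
  4^10 mod 11 = (3 * 4) mod 11 = 1
Result: shared secret = 1.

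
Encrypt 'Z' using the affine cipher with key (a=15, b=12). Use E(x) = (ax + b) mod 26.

Step 1: Convert 'Z' to number: x = 25.
Step 2: E(25) = (15 * 25 + 12) mod 26 = 387 mod 26 = 23.
Step 3: Convert 23 back to letter: X.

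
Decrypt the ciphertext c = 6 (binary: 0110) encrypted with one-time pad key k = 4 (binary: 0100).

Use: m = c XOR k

Step 1: XOR ciphertext with key:
  Ciphertext: 0110
  Key:        0100
  XOR:        0010
Step 2: Plaintext = 0010 = 2 in decimal.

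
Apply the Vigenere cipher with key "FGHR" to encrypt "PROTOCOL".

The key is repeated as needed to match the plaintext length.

Step 1: Repeat key to match plaintext length:
  Plaintext: PROTOCOL
  Key:       FGHRFGHR
Step 2: Encrypt each letter:
  P(15) + F(5) = (15+5) mod 26 = 20 = U
  R(17) + G(6) = (17+6) mod 26 = 23 = X
  O(14) + H(7) = (14+7) mod 26 = 21 = V
  T(19) + R(17) = (19+17) mod 26 = 10 = K
  O(14) + F(5) = (14+5) mod 26 = 19 = T
  C(2) + G(6) = (2+6) mod 26 = 8 = I
  O(14) + H(7) = (14+7) mod 26 = 21 = V
  L(11) + R(17) = (11+17) mod 26 = 2 = C
Ciphertext: UXVKTIVC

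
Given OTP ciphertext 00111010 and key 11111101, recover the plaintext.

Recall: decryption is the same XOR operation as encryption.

Step 1: XOR ciphertext with key:
  Ciphertext: 00111010
  Key:        11111101
  XOR:        11000111
Step 2: Plaintext = 11000111 = 199 in decimal.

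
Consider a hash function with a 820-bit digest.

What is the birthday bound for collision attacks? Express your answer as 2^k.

Step 1: The birthday paradox gives collision probability ~50% after sqrt(2^n) = 2^(n/2) hashes.
Step 2: For 820-bit output: 2^(820/2) = 2^410.
Step 3: Approximately 2^410 hash computations needed.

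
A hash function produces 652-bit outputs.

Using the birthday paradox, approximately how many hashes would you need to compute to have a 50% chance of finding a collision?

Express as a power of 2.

Step 1: The birthday paradox gives collision probability ~50% after sqrt(2^n) = 2^(n/2) hashes.
Step 2: For 652-bit output: 2^(652/2) = 2^326.
Step 3: Approximately 2^326 hash computations needed.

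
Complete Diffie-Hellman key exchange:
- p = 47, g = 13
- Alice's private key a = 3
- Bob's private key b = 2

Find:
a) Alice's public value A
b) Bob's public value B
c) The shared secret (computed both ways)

Step 1: A = g^a mod p = 13^3 mod 47 = 35.
Step 2: B = g^b mod p = 13^2 mod 47 = 28.
Step 3: Alice computes s = B^a mod p = 28^3 mod 47 = 3.
Step 4: Bob computes s = A^b mod p = 35^2 mod 47 = 3.
Both sides agree: shared secret = 3.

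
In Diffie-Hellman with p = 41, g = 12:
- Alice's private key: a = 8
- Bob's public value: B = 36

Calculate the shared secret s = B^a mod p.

Step 1: s = B^a mod p = 36^8 mod 41.
  36^1 mod 41 = 36
  36^2 mod 41 = (36 * 36) mod 41 = 25
  36^3 mod 41 = (25 * 36) mod 41 = 39
  36^4 mod 41 = (39 * 36) mod 41 = 10
  36^5 mod 41 = (10 * 36) mod 41 = 32
  36^6 mod 41 = (32 * 36) mod 41 = 4
  36^7 mod 41 = (4 * 36) mod 41 = 21
  36^8 mod 41 = (21 * 36) mod 41 = 18
Result: shared secret = 18.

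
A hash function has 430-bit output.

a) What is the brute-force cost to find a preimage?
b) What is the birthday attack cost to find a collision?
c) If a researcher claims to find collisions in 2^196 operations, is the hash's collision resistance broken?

Step 1: Preimage resistance requires brute-force of 2^430 operations.
Step 2: Collision resistance (birthday bound) = 2^(430/2) = 2^215.
Step 3: The claimed attack costs 2^196 operations.
Step 4: Since 2^196 < 2^215, the claimed attack beats the generic birthday bound, so collision resistance is broken.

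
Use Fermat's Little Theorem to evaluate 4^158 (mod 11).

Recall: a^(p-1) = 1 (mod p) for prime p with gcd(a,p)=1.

Step 1: Since 11 is prime, by Fermat's Little Theorem: 4^10 = 1 (mod 11).
Step 2: Reduce exponent: 158 mod 10 = 8.
Step 3: So 4^158 = 4^8 (mod 11).
Step 4: 4^8 mod 11 = 9.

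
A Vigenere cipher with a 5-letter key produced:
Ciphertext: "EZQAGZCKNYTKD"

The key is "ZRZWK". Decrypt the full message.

Step 1: Key 'ZRZWK' has length 5. Extended key: ZRZWKZRZWKZRZ
Step 2: Decrypt each position:
  E(4) - Z(25) = 5 = F
  Z(25) - R(17) = 8 = I
  Q(16) - Z(25) = 17 = R
  A(0) - W(22) = 4 = E
  G(6) - K(10) = 22 = W
  Z(25) - Z(25) = 0 = A
  C(2) - R(17) = 11 = L
  K(10) - Z(25) = 11 = L
  N(13) - W(22) = 17 = R
  Y(24) - K(10) = 14 = O
  T(19) - Z(25) = 20 = U
  K(10) - R(17) = 19 = T
  D(3) - Z(25) = 4 = E
Plaintext: FIREWALLROUTE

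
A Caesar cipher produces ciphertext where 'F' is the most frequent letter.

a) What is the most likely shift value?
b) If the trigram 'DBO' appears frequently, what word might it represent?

Step 1: In English, 'E' is the most frequent letter (12.7%).
Step 2: The most frequent ciphertext letter is 'F' (position 5).
Step 3: Shift = (5 - 4) mod 26 = 1.
Step 4: Decrypt 'DBO' by shifting back 1:
  D -> C
  B -> A
  O -> N
Step 5: 'DBO' decrypts to 'CAN'.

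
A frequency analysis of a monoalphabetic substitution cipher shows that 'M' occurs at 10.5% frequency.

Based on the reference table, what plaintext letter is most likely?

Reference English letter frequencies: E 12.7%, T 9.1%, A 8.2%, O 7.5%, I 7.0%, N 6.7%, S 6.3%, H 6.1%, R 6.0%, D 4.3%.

Step 1: The observed frequency is 10.5%.
Step 2: Compare with English frequencies:
  E: 12.7% (difference: 2.2%)
  T: 9.1% (difference: 1.4%) <-- closest
  A: 8.2% (difference: 2.3%)
  O: 7.5% (difference: 3.0%)
  I: 7.0% (difference: 3.5%)
  N: 6.7% (difference: 3.8%)
  S: 6.3% (difference: 4.2%)
  H: 6.1% (difference: 4.4%)
  R: 6.0% (difference: 4.5%)
  D: 4.3% (difference: 6.2%)
Step 3: 'M' most likely represents 'T' (frequency 9.1%).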